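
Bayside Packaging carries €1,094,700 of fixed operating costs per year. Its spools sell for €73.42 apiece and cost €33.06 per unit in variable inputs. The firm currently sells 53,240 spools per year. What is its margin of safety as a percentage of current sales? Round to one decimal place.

Contribution margin per unit = €73.42 − €33.06 = €40.36. Break-even units = €1,094,700 ÷ €40.36 = 27,123.39; break-even revenue = 27,123.39 × €73.42 = €1,991,399.26.
Current sales = 53,240 × €73.42 = €3,908,880.80.
Margin of safety = (€3,908,880.80 − €1,991,399.26) ÷ €3,908,880.80 = 49.1%.

49.1%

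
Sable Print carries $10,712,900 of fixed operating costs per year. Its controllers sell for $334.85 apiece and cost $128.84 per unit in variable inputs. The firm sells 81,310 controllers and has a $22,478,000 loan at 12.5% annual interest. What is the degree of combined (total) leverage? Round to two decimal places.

Contribution at this volume is 81,310 × $206.01 = $16,750,673.10.
EBIT = $16,750,673.10 − $10,712,900 = $6,037,773.10. Interest = $2,809,750.00, so EBIT − I = $3,228,023.10.
DCL = contribution ÷ (EBIT − I) = $16,750,673.10 ÷ $3,228,023.10 = 5.1891.

5.19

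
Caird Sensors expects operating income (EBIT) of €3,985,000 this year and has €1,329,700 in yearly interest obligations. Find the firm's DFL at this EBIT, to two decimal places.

Annual interest charges come to €1,329,700.00.
DFL = EBIT ÷ (EBIT − I) = €3,985,000 ÷ (€3,985,000 − €1,329,700.00) = €3,985,000 ÷ €2,655,300.00 = 1.5008.

1.50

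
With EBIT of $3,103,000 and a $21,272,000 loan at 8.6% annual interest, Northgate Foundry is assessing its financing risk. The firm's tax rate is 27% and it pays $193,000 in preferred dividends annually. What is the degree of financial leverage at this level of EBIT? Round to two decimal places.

3.07

Interest = $1,829,392.00.
Pre-tax preferred-dividend burden = $193,000 ÷ (1 − 0.27) = $264,383.56.
DFL = EBIT ÷ [EBIT − I − D_p/(1−t)] = $3,103,000 ÷ [$3,103,000 − $1,829,392.00 − $264,383.56] = $3,103,000 ÷ $1,009,224.44 = 3.0746.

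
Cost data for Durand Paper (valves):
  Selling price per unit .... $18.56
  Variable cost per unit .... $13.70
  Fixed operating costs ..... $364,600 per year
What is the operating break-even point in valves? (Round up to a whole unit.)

75,021 valves

Each unit contributes $18.56 − $13.70 = $4.86.
Break-even Q = $364,600 / $4.86 = 75,020.58 → 75,021 valves.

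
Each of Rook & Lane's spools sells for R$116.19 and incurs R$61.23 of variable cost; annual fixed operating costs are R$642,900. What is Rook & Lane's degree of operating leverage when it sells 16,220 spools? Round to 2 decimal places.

3.59

Contribution at this volume is 16,220 × R$54.96 = R$891,451.20.
Subtracting fixed costs: EBIT = R$891,451.20 − R$642,900 = R$248,551.20.
Degree of operating leverage = R$891,451.20 / R$248,551.20 = 3.5866.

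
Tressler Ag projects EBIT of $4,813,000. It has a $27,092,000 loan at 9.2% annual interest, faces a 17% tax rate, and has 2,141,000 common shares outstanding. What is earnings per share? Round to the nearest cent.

Pre-tax income = $4,813,000 − $2,492,464.00 = $2,320,536.00.
After tax at 17%: net income = $2,320,536.00 × 0.83 = $1,926,044.88.
EPS = $1,926,044.88 ÷ 2,141,000 = $0.90.

$0.90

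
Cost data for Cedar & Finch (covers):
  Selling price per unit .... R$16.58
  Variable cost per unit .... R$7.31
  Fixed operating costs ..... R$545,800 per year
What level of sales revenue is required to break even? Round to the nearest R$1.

R$976,199

CM per unit = R$16.58 − R$7.31 = R$9.27; CM ratio = R$9.27 / R$16.58 = 0.5591.
Break-even revenue = fixed costs × price ÷ CM = R$545,800 × R$16.58 ÷ R$9.27 = R$976,199.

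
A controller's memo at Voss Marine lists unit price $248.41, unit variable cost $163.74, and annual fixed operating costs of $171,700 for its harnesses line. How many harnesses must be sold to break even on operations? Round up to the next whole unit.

Contribution margin per unit = $248.41 − $163.74 = $84.67.
Units to break even: $171,700 ÷ $84.67 = 2,027.87, rounded up to 2,028.

2,028 harnesses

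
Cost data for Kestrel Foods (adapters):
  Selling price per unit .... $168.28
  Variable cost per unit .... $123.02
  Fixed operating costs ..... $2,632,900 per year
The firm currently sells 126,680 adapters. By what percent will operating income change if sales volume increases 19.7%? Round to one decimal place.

+36.4%

Contribution at this volume is 126,680 × $45.26 = $5,733,536.80.
Subtracting fixed costs: EBIT = $5,733,536.80 − $2,632,900 = $3,100,636.80.
So DOL = total CM / EBIT = $5,733,536.80 / $3,100,636.80 = 1.8491.
%ΔEBIT = DOL × %ΔSales = 1.8491 × +19.7% = +36.4%.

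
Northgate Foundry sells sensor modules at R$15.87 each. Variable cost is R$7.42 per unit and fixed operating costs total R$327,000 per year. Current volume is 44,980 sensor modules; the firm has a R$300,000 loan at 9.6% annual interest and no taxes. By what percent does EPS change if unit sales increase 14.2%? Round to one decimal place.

+222.3%

At 44,980 units, contribution = 44,980 × R$8.45 = R$380,081.00.
Operating income = contribution − fixed costs = R$380,081.00 − R$327,000 = R$53,081.00.
Interest = R$28,800.00, so EBIT − I = R$24,281.00.
Degree of combined leverage = contribution ÷ (EBIT − I) = R$380,081.00 ÷ R$24,281.00 = 15.6534.
%ΔEPS = DCL × %ΔSales = 15.6534 × +14.2% = +222.3%.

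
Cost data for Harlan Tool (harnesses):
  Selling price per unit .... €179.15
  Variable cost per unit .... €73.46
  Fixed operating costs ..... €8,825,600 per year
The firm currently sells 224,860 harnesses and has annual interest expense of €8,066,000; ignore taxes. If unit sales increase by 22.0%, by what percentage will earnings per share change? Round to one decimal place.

+76.1%

At 224,860 units, contribution = 224,860 × €105.69 = €23,765,453.40.
Operating income = contribution − fixed costs = €23,765,453.40 − €8,825,600 = €14,939,853.40.
After interest of €8,066,000.00, pre-tax earnings = €6,873,853.40.
DCL = total CM / (EBIT − I) = €23,765,453.40 / €6,873,853.40 = 3.4574.
EPS therefore changes by 3.4574 × (+22.0%) = +76.1%.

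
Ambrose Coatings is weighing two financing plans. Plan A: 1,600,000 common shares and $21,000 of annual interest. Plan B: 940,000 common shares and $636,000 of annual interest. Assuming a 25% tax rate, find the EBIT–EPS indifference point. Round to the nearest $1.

$1,511,909

At indifference, (EBIT − 21,000)(1 − t)/1,600,000 = (EBIT − 636,000)(1 − t)/940,000.
The (1 − t) factor cancels: (EBIT − 21,000) × 940,000 = (EBIT − 636,000) × 1,600,000.
Solving, EBIT = (636,000·1,600,000 − 21,000·940,000) / (1,600,000 − 940,000) = 997,860,000,000 / 660,000 = 1,511,909.09.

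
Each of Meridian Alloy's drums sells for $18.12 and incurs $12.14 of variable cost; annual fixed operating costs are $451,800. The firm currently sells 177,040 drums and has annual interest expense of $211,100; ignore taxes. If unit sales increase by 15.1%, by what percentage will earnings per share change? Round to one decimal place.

At 177,040 units, contribution = 177,040 × $5.98 = $1,058,699.20.
EBIT = $1,058,699.20 − $451,800 = $606,899.20.
Interest = $211,100.00, so EBIT − I = $395,799.20.
DCL = total CM / (EBIT − I) = $1,058,699.20 / $395,799.20 = 2.6748.
EPS therefore changes by 2.6748 × (+15.1%) = +40.4%.

+40.4%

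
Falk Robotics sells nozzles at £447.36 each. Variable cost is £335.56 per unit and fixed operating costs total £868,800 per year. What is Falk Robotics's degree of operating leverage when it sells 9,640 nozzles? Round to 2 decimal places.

Total contribution margin = 9,640 × £111.80 = £1,077,752.00.
Subtracting fixed costs: EBIT = £1,077,752.00 − £868,800 = £208,952.00.
Degree of operating leverage = £1,077,752.00 / £208,952.00 = 5.1579.

5.16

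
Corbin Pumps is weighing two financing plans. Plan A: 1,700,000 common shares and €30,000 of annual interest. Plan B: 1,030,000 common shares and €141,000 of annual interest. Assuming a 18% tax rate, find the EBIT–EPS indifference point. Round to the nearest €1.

Set EPS_A = EPS_B: (EBIT − €30,000)(1 − 0.18) ÷ 1,700,000 = (EBIT − €141,000)(1 − 0.18) ÷ 1,030,000.
The (1 − t) factor cancels: (EBIT − 30,000) × 1,030,000 = (EBIT − 141,000) × 1,700,000.
Solving, EBIT = (141,000·1,700,000 − 30,000·1,030,000) / (1,700,000 − 1,030,000) = 208,800,000,000 / 670,000 = 311,641.79.

€311,642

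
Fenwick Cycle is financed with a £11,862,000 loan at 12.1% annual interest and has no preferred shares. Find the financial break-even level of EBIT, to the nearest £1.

£1,435,302

Annual interest = 12.1% × £11,862,000 = £1,435,302.00.
With no preferred dividends, EPS = 0 when EBIT exactly covers interest, so the financial break-even EBIT is £1,435,302.00.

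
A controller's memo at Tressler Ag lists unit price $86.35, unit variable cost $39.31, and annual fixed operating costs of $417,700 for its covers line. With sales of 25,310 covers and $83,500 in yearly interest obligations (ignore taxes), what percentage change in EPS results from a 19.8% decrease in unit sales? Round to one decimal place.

-34.2%

At 25,310 units, contribution = 25,310 × $47.04 = $1,190,582.40.
Subtracting fixed costs: EBIT = $1,190,582.40 − $417,700 = $772,882.40.
Interest = $83,500.00, so EBIT − I = $689,382.40.
DCL = total CM / (EBIT − I) = $1,190,582.40 / $689,382.40 = 1.7270.
%ΔEPS = DCL × %ΔSales = 1.7270 × -19.8% = -34.2%.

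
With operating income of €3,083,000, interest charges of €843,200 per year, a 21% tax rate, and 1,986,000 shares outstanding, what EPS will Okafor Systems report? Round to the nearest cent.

€0.89

Interest = €843,200.00, so EBT = €3,083,000 − €843,200.00 = €2,239,800.00.
After tax at 21%: net income = €2,239,800.00 × 0.79 = €1,769,442.00.
EPS = €1,769,442.00 ÷ 1,986,000 = €0.89.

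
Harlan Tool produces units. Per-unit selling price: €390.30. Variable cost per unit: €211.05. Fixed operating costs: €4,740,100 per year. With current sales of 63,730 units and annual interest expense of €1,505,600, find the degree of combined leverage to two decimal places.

Contribution at this volume is 63,730 × €179.25 = €11,423,602.50.
Subtracting fixed costs: EBIT = €11,423,602.50 − €4,740,100 = €6,683,502.50. Interest = €1,505,600.00.
DOL = €11,423,602.50 ÷ €6,683,502.50 = 1.7092; DFL = €6,683,502.50 ÷ €5,177,902.50 = 1.2908.
Combined leverage = 1.7092 × 1.2908 = 2.2062.

2.21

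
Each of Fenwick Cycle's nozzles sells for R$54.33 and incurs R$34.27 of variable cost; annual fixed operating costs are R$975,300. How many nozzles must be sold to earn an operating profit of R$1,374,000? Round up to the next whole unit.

Contribution margin per unit = R$54.33 − R$34.27 = R$20.06.
Units = (FC + target) / CM = (R$975,300 + R$1,374,000) / R$20.06 = 117,113.66, so 117,114 nozzles.

117,114 nozzles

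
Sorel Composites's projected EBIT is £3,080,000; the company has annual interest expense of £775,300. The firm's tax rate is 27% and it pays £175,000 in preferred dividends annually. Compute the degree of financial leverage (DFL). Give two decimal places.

Annual interest charges come to £775,300.00.
Preferred dividends grossed up pre-tax: £175,000 / (1 − 0.27) = £239,726.03.
DFL = EBIT ÷ [EBIT − I − D_p/(1−t)] = £3,080,000 ÷ [£3,080,000 − £775,300.00 − £239,726.03] = £3,080,000 ÷ £2,064,973.97 = 1.4915.

1.49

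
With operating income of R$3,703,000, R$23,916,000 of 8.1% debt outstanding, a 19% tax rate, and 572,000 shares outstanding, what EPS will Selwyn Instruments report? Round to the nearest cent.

Pre-tax income = R$3,703,000 − R$1,937,196.00 = R$1,765,804.00.
Net income = R$1,765,804.00 × (1 − 0.19) = R$1,430,301.24.
Per share: R$1,430,301.24 / 572,000 shares = R$2.50.

R$2.50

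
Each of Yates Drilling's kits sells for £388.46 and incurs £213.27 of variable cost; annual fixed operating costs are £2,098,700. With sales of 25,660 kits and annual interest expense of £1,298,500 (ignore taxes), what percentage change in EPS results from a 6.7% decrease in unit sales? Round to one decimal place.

Contribution at this volume is 25,660 × £175.19 = £4,495,375.40.
Operating income = contribution − fixed costs = £4,495,375.40 − £2,098,700 = £2,396,675.40.
After interest of £1,298,500.00, pre-tax earnings = £1,098,175.40.
Degree of combined leverage = contribution ÷ (EBIT − I) = £4,495,375.40 ÷ £1,098,175.40 = 4.0935.
EPS therefore changes by 4.0935 × (-6.7%) = -27.4%.

-27.4%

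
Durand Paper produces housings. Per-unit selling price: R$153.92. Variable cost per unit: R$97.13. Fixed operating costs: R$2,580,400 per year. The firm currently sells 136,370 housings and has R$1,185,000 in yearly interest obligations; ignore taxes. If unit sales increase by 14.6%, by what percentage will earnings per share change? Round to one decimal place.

+28.4%

Contribution at this volume is 136,370 × R$56.79 = R$7,744,452.30.
Subtracting fixed costs: EBIT = R$7,744,452.30 − R$2,580,400 = R$5,164,052.30.
After interest of R$1,185,000.00, pre-tax earnings = R$3,979,052.30.
DCL = total CM / (EBIT − I) = R$7,744,452.30 / R$3,979,052.30 = 1.9463.
EPS therefore changes by 1.9463 × (+14.6%) = +28.4%.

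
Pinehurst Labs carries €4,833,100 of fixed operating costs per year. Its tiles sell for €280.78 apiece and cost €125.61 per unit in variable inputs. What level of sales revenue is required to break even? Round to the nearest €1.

Contribution margin per unit = €280.78 − €125.61 = €155.17, a CM ratio of €155.17 ÷ €280.78 = 0.5526.
Break-even revenue = fixed costs × price ÷ CM = €4,833,100 × €280.78 ÷ €155.17 = €8,745,491.

€8,745,491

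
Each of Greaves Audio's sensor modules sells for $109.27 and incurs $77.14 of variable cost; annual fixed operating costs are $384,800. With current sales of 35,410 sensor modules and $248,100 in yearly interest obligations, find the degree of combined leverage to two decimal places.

2.25

Total contribution margin = 35,410 × $32.13 = $1,137,723.30.
EBIT = $1,137,723.30 − $384,800 = $752,923.30. Interest = $248,100.00, so EBIT − I = $504,823.30.
Degree of total leverage = total CM / (EBIT − interest) = $1,137,723.30 / $504,823.30 = 2.2537.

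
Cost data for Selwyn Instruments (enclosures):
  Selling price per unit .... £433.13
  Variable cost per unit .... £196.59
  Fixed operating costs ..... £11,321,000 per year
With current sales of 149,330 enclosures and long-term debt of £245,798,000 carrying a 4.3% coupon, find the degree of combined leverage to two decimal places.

Total contribution margin = 149,330 × £236.54 = £35,322,518.20.
EBIT = £35,322,518.20 − £11,321,000 = £24,001,518.20. Interest = £10,569,314.00, so EBIT − I = £13,432,204.20.
DCL = contribution ÷ (EBIT − I) = £35,322,518.20 ÷ £13,432,204.20 = 2.6297.

2.63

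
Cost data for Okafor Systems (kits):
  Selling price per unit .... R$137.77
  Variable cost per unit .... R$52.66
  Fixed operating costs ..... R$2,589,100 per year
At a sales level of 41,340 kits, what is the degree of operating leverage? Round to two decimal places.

3.79

Contribution at this volume is 41,340 × R$85.11 = R$3,518,447.40.
EBIT = R$3,518,447.40 − R$2,589,100 = R$929,347.40.
So DOL = total CM / EBIT = R$3,518,447.40 / R$929,347.40 = 3.7859.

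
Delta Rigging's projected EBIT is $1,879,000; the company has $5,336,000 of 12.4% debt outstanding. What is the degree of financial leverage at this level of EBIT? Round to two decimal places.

1.54

Interest = $661,664.00.
Degree of financial leverage = EBIT / (EBIT − interest) = $1,879,000 / $1,217,336.00 = 1.5435.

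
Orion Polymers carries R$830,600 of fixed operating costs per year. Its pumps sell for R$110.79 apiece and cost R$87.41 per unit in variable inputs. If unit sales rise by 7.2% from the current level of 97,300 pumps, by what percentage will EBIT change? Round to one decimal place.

+11.3%

At 97,300 units, contribution = 97,300 × R$23.38 = R$2,274,874.00.
Operating income = contribution − fixed costs = R$2,274,874.00 − R$830,600 = R$1,444,274.00.
Degree of operating leverage = R$2,274,874.00 / R$1,444,274.00 = 1.5751.
Operating income changes by 1.5751 × +7.2% = +11.3%.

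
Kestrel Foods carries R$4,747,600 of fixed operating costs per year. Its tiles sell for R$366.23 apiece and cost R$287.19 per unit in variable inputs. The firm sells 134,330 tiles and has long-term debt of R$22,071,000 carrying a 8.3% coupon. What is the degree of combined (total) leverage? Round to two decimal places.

At 134,330 units, contribution = 134,330 × R$79.04 = R$10,617,443.20.
EBIT = R$10,617,443.20 − R$4,747,600 = R$5,869,843.20. Interest = R$1,831,893.00, so EBIT − I = R$4,037,950.20.
Degree of total leverage = total CM / (EBIT − interest) = R$10,617,443.20 / R$4,037,950.20 = 2.6294.

2.63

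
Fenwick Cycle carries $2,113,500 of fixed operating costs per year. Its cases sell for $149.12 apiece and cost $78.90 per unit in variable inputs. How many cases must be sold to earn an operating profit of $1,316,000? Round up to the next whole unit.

48,840 cases

Contribution margin per unit = $149.12 − $78.90 = $70.22.
Units = (FC + target) / CM = ($2,113,500 + $1,316,000) / $70.22 = 48,839.36, so 48,840 cases.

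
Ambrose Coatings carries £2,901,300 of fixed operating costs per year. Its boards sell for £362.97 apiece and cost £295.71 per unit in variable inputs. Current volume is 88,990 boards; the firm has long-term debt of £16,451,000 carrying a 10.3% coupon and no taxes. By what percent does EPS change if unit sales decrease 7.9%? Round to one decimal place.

Contribution at this volume is 88,990 × £67.26 = £5,985,467.40.
Operating income = contribution − fixed costs = £5,985,467.40 − £2,901,300 = £3,084,167.40.
After interest of £1,694,453.00, pre-tax earnings = £1,389,714.40.
Degree of combined leverage = contribution ÷ (EBIT − I) = £5,985,467.40 ÷ £1,389,714.40 = 4.3070.
EPS therefore changes by 4.3070 × (-7.9%) = -34.0%.

-34.0%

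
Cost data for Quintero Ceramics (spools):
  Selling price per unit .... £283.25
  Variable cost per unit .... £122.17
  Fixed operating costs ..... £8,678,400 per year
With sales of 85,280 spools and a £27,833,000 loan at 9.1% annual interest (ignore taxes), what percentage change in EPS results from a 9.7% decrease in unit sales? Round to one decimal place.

-52.8%

At 85,280 units, contribution = 85,280 × £161.08 = £13,736,902.40.
EBIT = £13,736,902.40 − £8,678,400 = £5,058,502.40.
Interest = £2,532,803.00, so EBIT − I = £2,525,699.40.
Degree of combined leverage = contribution ÷ (EBIT − I) = £13,736,902.40 ÷ £2,525,699.40 = 5.4389.
EPS therefore changes by 5.4389 × (-9.7%) = -52.8%.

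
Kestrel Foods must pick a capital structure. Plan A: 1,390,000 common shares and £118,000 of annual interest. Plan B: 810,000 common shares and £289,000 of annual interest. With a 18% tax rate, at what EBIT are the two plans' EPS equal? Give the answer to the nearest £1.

£527,810

At indifference, (EBIT − 118,000)(1 − t)/1,390,000 = (EBIT − 289,000)(1 − t)/810,000.
Cancelling (1 − t) and cross-multiplying: 810,000·(EBIT − 118,000) = 1,390,000·(EBIT − 289,000).
EBIT × (1,390,000 − 810,000) = 289,000 × 1,390,000 − 118,000 × 810,000 = 306,130,000,000, so EBIT = 306,130,000,000 ÷ 580,000 = 527,810.34.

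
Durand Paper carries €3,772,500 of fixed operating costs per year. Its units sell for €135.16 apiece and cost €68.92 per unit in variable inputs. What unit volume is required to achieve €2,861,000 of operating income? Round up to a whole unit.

Each unit contributes €135.16 − €68.92 = €66.24.
Need Q such that Q × €66.24 − €3,772,500 = €2,861,000, i.e. Q = €6,633,500 / €66.24 = 100,143.42 → 100,144.

100,144 units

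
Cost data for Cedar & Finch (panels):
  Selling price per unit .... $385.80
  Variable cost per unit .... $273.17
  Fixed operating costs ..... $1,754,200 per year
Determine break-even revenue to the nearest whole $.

$6,008,793

CM per unit = $385.80 − $273.17 = $112.63; CM ratio = $112.63 / $385.80 = 0.2919.
Break-even revenue = fixed costs × price ÷ CM = $1,754,200 × $385.80 ÷ $112.63 = $6,008,793.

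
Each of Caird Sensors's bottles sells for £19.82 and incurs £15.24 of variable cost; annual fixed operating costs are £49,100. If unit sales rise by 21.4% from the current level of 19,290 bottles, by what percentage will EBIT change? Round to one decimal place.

Contribution at this volume is 19,290 × £4.58 = £88,348.20.
Subtracting fixed costs: EBIT = £88,348.20 − £49,100 = £39,248.20.
Degree of operating leverage = £88,348.20 / £39,248.20 = 2.2510.
So EBIT moves 2.2510 × (+21.4%) = +48.2%.

+48.2%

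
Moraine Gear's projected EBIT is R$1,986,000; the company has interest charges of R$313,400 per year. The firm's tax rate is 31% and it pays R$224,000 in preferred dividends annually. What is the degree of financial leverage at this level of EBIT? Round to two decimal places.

1.47

Annual interest charges come to R$313,400.00.
Pre-tax preferred-dividend burden = R$224,000 ÷ (1 − 0.31) = R$324,637.68.
DFL = EBIT ÷ [EBIT − I − D_p/(1−t)] = R$1,986,000 ÷ [R$1,986,000 − R$313,400.00 − R$324,637.68] = R$1,986,000 ÷ R$1,347,962.32 = 1.4733.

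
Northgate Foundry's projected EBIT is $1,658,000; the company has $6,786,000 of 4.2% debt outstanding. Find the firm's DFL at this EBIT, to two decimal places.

Annual interest charges come to $285,012.00.
DFL = EBIT ÷ (EBIT − I) = $1,658,000 ÷ ($1,658,000 − $285,012.00) = $1,658,000 ÷ $1,372,988.00 = 1.2076.

1.21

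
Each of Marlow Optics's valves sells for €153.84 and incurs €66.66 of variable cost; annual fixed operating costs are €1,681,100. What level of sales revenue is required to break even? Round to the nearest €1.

Contribution margin per unit = €153.84 − €66.66 = €87.18, a CM ratio of €87.18 ÷ €153.84 = 0.5667.
Break-even revenue = fixed costs × price ÷ CM = €1,681,100 × €153.84 ÷ €87.18 = €2,966,511.

€2,966,511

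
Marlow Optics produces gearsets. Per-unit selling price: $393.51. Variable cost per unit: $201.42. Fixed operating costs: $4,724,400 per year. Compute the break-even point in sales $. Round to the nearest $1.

Contribution margin per unit = $393.51 − $201.42 = $192.09, a CM ratio of $192.09 ÷ $393.51 = 0.4881.
Break-even sales = FC ÷ CM ratio = $4,724,400 × $393.51 / $192.09 = $9,678,269.

$9,678,269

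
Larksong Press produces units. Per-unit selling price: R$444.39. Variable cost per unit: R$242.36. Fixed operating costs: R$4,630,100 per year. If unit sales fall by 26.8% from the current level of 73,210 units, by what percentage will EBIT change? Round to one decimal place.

Total contribution margin = 73,210 × R$202.03 = R$14,790,616.30.
Operating income = contribution − fixed costs = R$14,790,616.30 − R$4,630,100 = R$10,160,516.30.
Degree of operating leverage = R$14,790,616.30 / R$10,160,516.30 = 1.4557.
%ΔEBIT = DOL × %ΔSales = 1.4557 × -26.8% = -39.0%.

-39.0%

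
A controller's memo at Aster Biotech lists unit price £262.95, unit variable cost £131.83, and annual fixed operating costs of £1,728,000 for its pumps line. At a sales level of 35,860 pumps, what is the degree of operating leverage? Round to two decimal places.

1.58

Total contribution margin = 35,860 × £131.12 = £4,701,963.20.
EBIT = £4,701,963.20 − £1,728,000 = £2,973,963.20.
DOL = contribution ÷ EBIT = £4,701,963.20 ÷ £2,973,963.20 = 1.5810.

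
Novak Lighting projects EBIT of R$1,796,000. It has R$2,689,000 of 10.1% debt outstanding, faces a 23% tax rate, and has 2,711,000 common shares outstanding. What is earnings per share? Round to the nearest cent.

Pre-tax income = R$1,796,000 − R$271,589.00 = R$1,524,411.00.
After tax at 23%: net income = R$1,524,411.00 × 0.77 = R$1,173,796.47.
Per share: R$1,173,796.47 / 2,711,000 shares = R$0.43.

R$0.43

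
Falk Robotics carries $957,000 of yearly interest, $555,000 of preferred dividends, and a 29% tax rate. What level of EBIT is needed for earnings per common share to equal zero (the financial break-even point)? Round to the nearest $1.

Preferred dividends are paid after tax, so their pre-tax equivalent is $555,000 ÷ (1 − 0.29) = $781,690.14.
Financial break-even EBIT = interest + D_p ÷ (1 − t) = $957,000 + $781,690.14 = $1,738,690.14.

$1,738,690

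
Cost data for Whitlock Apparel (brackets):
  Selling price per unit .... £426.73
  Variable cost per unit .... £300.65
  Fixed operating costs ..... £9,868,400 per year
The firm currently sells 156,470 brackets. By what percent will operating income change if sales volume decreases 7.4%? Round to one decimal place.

Total contribution margin = 156,470 × £126.08 = £19,727,737.60.
Operating income = contribution − fixed costs = £19,727,737.60 − £9,868,400 = £9,859,337.60.
So DOL = total CM / EBIT = £19,727,737.60 / £9,859,337.60 = 2.0009.
%ΔEBIT = DOL × %ΔSales = 2.0009 × -7.4% = -14.8%.

-14.8%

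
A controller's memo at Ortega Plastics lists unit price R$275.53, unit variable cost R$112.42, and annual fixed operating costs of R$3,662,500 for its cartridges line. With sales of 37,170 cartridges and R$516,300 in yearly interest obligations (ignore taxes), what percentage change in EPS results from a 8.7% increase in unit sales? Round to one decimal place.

+28.0%

Contribution at this volume is 37,170 × R$163.11 = R$6,062,798.70.
EBIT = R$6,062,798.70 − R$3,662,500 = R$2,400,298.70.
Interest = R$516,300.00, so EBIT − I = R$1,883,998.70.
Degree of combined leverage = contribution ÷ (EBIT − I) = R$6,062,798.70 ÷ R$1,883,998.70 = 3.2180.
%ΔEPS = DCL × %ΔSales = 3.2180 × +8.7% = +28.0%.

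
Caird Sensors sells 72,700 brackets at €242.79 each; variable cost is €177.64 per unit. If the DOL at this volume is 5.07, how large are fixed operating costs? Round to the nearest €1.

Total contribution margin = 72,700 × €65.15 = €4,736,405.00.
DOL = contribution / EBIT, so EBIT = €4,736,405.00 / 5.07 = €934,202.17.
And FC = contribution − EBIT = €4,736,405.00 − €934,202.17 = €3,802,203.

€3,802,203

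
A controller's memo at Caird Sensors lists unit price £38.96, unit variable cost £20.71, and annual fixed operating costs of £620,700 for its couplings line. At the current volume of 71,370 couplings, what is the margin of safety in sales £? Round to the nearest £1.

Contribution margin per unit = £38.96 − £20.71 = £18.25. Break-even units = £620,700 ÷ £18.25 = 34,010.96; break-even revenue = 34,010.96 × £38.96 = £1,325,066.96.
Current sales = 71,370 × £38.96 = £2,780,575.20.
Margin of safety = £2,780,575.20 − £1,325,066.96 = £1,455,508.

£1,455,508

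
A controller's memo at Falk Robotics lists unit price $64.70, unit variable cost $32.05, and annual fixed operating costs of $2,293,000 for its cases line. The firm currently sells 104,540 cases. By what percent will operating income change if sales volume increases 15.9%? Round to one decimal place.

+48.4%

Total contribution margin = 104,540 × $32.65 = $3,413,231.00.
Subtracting fixed costs: EBIT = $3,413,231.00 − $2,293,000 = $1,120,231.00.
Degree of operating leverage = $3,413,231.00 / $1,120,231.00 = 3.0469.
Operating income changes by 3.0469 × +15.9% = +48.4%.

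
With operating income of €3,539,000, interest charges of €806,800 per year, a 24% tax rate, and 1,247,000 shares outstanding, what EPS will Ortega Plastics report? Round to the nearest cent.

€1.67

Pre-tax income = €3,539,000 − €806,800.00 = €2,732,200.00.
After tax at 24%: net income = €2,732,200.00 × 0.76 = €2,076,472.00.
Per share: €2,076,472.00 / 1,247,000 shares = €1.67.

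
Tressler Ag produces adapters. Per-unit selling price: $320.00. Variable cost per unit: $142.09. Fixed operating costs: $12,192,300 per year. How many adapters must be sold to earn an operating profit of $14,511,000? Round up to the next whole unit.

150,095 adapters

Contribution margin per unit = $320.00 − $142.09 = $177.91.
Units = (FC + target) / CM = ($12,192,300 + $14,511,000) / $177.91 = 150,094.43, so 150,095 adapters.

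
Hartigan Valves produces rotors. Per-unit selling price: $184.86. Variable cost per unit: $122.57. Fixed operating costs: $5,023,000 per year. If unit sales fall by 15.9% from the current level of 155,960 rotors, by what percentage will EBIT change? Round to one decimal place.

Contribution at this volume is 155,960 × $62.29 = $9,714,748.40.
Subtracting fixed costs: EBIT = $9,714,748.40 − $5,023,000 = $4,691,748.40.
Degree of operating leverage = $9,714,748.40 / $4,691,748.40 = 2.0706.
Operating income changes by 2.0706 × -15.9% = -32.9%.

-32.9%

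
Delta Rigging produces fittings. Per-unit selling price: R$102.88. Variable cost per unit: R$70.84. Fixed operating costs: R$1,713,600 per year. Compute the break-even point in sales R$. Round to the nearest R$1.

R$5,502,346

CM per unit = R$102.88 − R$70.84 = R$32.04; CM ratio = R$32.04 / R$102.88 = 0.3114.
Break-even revenue = fixed costs × price ÷ CM = R$1,713,600 × R$102.88 ÷ R$32.04 = R$5,502,346.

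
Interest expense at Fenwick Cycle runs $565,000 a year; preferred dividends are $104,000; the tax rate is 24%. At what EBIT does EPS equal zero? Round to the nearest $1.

$701,842

Grossing the preferred dividend up to pre-tax terms: $104,000 / (1 − 0.24) = $136,842.11.
EPS = 0 when EBIT covers interest plus the pre-tax preferred burden: $565,000 + $136,842.11 = $701,842.11.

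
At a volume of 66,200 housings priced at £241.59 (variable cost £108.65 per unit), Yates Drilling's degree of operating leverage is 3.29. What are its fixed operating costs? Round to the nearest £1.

£6,125,665

At 66,200 units, contribution = 66,200 × £132.94 = £8,800,628.00.
Since DOL = CM ÷ EBIT, EBIT = £8,800,628.00 ÷ 3.29 = £2,674,962.92.
Fixed costs = CM − EBIT = £8,800,628.00 − £2,674,962.92 = £6,125,665.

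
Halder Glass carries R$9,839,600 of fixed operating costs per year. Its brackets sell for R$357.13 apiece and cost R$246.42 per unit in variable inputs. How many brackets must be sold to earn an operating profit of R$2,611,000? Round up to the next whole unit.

Unit CM = price − variable cost = R$357.13 − R$246.42 = R$110.71.
Required volume = (fixed costs + target profit) ÷ CM = (R$9,839,600 + R$2,611,000) ÷ R$110.71 = 112,461.39, so 112,462 brackets.

112,462 brackets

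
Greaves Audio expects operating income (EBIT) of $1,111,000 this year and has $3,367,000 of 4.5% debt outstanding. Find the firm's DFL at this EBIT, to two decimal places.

Annual interest charges come to $151,515.00.
DFL = EBIT ÷ (EBIT − I) = $1,111,000 ÷ ($1,111,000 − $151,515.00) = $1,111,000 ÷ $959,485.00 = 1.1579.

1.16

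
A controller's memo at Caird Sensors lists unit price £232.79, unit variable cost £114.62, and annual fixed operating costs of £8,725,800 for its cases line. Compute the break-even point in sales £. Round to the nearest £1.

£17,189,464

Contribution margin per unit = £232.79 − £114.62 = £118.17, a CM ratio of £118.17 ÷ £232.79 = 0.5076.
Break-even sales = FC ÷ CM ratio = £8,725,800 × £232.79 / £118.17 = £17,189,464.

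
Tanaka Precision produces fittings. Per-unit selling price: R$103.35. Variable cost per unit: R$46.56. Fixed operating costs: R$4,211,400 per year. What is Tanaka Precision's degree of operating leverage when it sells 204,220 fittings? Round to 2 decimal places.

Total contribution margin = 204,220 × R$56.79 = R$11,597,653.80.
Subtracting fixed costs: EBIT = R$11,597,653.80 − R$4,211,400 = R$7,386,253.80.
DOL = contribution ÷ EBIT = R$11,597,653.80 ÷ R$7,386,253.80 = 1.5702.

1.57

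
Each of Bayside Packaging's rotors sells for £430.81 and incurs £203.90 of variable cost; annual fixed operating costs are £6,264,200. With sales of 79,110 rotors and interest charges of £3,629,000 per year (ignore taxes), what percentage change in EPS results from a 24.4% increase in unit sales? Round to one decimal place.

+54.4%

At 79,110 units, contribution = 79,110 × £226.91 = £17,950,850.10.
Operating income = contribution − fixed costs = £17,950,850.10 − £6,264,200 = £11,686,650.10.
After interest of £3,629,000.00, pre-tax earnings = £8,057,650.10.
DCL = total CM / (EBIT − I) = £17,950,850.10 / £8,057,650.10 = 2.2278.
%ΔEPS = DCL × %ΔSales = 2.2278 × +24.4% = +54.4%.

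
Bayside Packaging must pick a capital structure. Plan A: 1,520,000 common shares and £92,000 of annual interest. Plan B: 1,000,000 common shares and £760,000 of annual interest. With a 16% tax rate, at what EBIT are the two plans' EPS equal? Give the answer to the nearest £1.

At indifference, (EBIT − 92,000)(1 − t)/1,520,000 = (EBIT − 760,000)(1 − t)/1,000,000.
Cancelling (1 − t) and cross-multiplying: 1,000,000·(EBIT − 92,000) = 1,520,000·(EBIT − 760,000).
EBIT × (1,520,000 − 1,000,000) = 760,000 × 1,520,000 − 92,000 × 1,000,000 = 1,063,200,000,000, so EBIT = 1,063,200,000,000 ÷ 520,000 = 2,044,615.38.

£2,044,615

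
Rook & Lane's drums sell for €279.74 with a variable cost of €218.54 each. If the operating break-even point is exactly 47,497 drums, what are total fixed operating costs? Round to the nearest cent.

€2,906,816.40

Unit CM = price − variable cost = €279.74 − €218.54 = €61.20.
Since BE = FC / CM, FC = 47,497 × €61.20 = €2,906,816.40.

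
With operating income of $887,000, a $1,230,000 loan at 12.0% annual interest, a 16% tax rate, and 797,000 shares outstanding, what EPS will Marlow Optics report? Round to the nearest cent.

$0.78

Interest = $147,600.00, so EBT = $887,000 − $147,600.00 = $739,400.00.
Net income = $739,400.00 × (1 − 0.16) = $621,096.00.
EPS = $621,096.00 ÷ 797,000 = $0.78.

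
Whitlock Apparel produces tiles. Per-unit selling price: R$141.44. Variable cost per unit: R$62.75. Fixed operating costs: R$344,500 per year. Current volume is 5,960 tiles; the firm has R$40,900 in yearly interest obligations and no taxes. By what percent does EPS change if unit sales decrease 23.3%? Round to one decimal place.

At 5,960 units, contribution = 5,960 × R$78.69 = R$468,992.40.
EBIT = R$468,992.40 − R$344,500 = R$124,492.40.
Interest = R$40,900.00, so EBIT − I = R$83,592.40.
Degree of combined leverage = contribution ÷ (EBIT − I) = R$468,992.40 ÷ R$83,592.40 = 5.6105.
EPS therefore changes by 5.6105 × (-23.3%) = -130.7%.

-130.7%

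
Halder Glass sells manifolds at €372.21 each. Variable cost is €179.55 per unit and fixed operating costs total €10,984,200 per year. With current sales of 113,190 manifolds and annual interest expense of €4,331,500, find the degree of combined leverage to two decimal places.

3.36

Total contribution margin = 113,190 × €192.66 = €21,807,185.40.
Subtracting fixed costs: EBIT = €21,807,185.40 − €10,984,200 = €10,822,985.40. Interest = €4,331,500.00.
DOL = €21,807,185.40 ÷ €10,822,985.40 = 2.0149; DFL = €10,822,985.40 ÷ €6,491,485.40 = 1.6673.
Combined leverage = 2.0149 × 1.6673 = 3.3594.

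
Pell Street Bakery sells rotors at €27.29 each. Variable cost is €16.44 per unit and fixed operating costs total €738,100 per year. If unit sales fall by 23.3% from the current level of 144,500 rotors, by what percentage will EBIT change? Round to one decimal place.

-44.0%

Total contribution margin = 144,500 × €10.85 = €1,567,825.00.
Operating income = contribution − fixed costs = €1,567,825.00 − €738,100 = €829,725.00.
DOL = contribution ÷ EBIT = €1,567,825.00 ÷ €829,725.00 = 1.8896.
%ΔEBIT = DOL × %ΔSales = 1.8896 × -23.3% = -44.0%.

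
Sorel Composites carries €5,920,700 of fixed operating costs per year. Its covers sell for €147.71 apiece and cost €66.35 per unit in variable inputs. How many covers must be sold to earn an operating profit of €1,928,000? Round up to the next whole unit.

96,469 covers

Unit CM = price − variable cost = €147.71 − €66.35 = €81.36.
Units = (FC + target) / CM = (€5,920,700 + €1,928,000) / €81.36 = 96,468.78, so 96,469 covers.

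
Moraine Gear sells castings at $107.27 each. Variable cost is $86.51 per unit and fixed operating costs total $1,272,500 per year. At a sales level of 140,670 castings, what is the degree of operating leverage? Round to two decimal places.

1.77

At 140,670 units, contribution = 140,670 × $20.76 = $2,920,309.20.
Operating income = contribution − fixed costs = $2,920,309.20 − $1,272,500 = $1,647,809.20.
Degree of operating leverage = $2,920,309.20 / $1,647,809.20 = 1.7722.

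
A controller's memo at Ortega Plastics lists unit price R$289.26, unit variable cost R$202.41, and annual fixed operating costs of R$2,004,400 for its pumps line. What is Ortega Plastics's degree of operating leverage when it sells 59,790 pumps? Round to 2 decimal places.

1.63

Contribution at this volume is 59,790 × R$86.85 = R$5,192,761.50.
Operating income = contribution − fixed costs = R$5,192,761.50 − R$2,004,400 = R$3,188,361.50.
So DOL = total CM / EBIT = R$5,192,761.50 / R$3,188,361.50 = 1.6287.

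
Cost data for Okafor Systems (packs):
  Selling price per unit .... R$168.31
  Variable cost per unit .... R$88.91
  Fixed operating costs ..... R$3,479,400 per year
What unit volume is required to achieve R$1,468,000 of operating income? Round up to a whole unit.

Contribution margin per unit = R$168.31 − R$88.91 = R$79.40.
Required volume = (fixed costs + target profit) ÷ CM = (R$3,479,400 + R$1,468,000) ÷ R$79.40 = 62,309.82, so 62,310 packs.

62,310 packs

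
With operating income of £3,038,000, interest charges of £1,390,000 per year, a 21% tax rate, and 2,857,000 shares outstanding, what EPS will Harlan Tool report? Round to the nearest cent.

Interest = £1,390,000.00, so EBT = £3,038,000 − £1,390,000.00 = £1,648,000.00.
Net income = £1,648,000.00 × (1 − 0.21) = £1,301,920.00.
Per share: £1,301,920.00 / 2,857,000 shares = £0.46.

£0.46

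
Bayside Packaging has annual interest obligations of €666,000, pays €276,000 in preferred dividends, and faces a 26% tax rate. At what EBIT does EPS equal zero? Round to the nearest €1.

€1,038,973

Preferred dividends are paid after tax, so their pre-tax equivalent is €276,000 ÷ (1 − 0.26) = €372,972.97.
EPS = 0 when EBIT covers interest plus the pre-tax preferred burden: €666,000 + €372,972.97 = €1,038,972.97.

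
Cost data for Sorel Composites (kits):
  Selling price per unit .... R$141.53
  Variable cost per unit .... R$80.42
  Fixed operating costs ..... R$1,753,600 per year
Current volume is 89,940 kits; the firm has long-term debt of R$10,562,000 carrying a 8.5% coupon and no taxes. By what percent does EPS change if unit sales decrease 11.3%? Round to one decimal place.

At 89,940 units, contribution = 89,940 × R$61.11 = R$5,496,233.40.
Operating income = contribution − fixed costs = R$5,496,233.40 − R$1,753,600 = R$3,742,633.40.
Interest = R$897,770.00, so EBIT − I = R$2,844,863.40.
DCL = total CM / (EBIT − I) = R$5,496,233.40 / R$2,844,863.40 = 1.9320.
%ΔEPS = DCL × %ΔSales = 1.9320 × -11.3% = -21.8%.

-21.8%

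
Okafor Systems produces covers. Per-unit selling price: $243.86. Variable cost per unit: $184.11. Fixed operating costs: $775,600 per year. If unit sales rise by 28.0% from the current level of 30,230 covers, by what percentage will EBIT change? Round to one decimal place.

+49.1%

At 30,230 units, contribution = 30,230 × $59.75 = $1,806,242.50.
Subtracting fixed costs: EBIT = $1,806,242.50 − $775,600 = $1,030,642.50.
Degree of operating leverage = $1,806,242.50 / $1,030,642.50 = 1.7525.
%ΔEBIT = DOL × %ΔSales = 1.7525 × +28.0% = +49.1%.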